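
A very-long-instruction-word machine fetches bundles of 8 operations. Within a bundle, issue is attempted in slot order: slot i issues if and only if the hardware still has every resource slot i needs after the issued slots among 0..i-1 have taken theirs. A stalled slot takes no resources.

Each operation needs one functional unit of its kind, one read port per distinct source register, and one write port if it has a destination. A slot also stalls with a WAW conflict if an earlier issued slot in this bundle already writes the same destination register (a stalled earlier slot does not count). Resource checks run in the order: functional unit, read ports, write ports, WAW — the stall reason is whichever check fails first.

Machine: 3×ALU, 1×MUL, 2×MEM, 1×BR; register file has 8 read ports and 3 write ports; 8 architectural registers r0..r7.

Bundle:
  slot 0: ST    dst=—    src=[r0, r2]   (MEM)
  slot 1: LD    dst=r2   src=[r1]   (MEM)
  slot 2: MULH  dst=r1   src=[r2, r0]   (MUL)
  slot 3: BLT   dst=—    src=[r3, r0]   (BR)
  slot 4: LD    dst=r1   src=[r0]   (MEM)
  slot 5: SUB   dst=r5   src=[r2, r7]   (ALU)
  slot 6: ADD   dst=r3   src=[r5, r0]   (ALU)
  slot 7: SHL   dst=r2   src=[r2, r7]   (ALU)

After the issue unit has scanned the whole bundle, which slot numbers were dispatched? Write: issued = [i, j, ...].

issued = [0, 1, 2, 3]

#0 MEM src=r0,r2 dispatched  <A:3 Mu:1 Ld:1 B:1 rd:6 wr:3>
#1 MEM src=r1 dispatched  <A:3 Mu:1 Ld:0 B:1 rd:5 wr:2>
#2 MUL src=r2,r0 dispatched  <A:3 Mu:0 Ld:0 B:1 rd:3 wr:1>
#3 BR src=r3,r0 dispatched  <A:3 Mu:0 Ld:0 B:0 rd:1 wr:1>
#4 MEM src=r0 held:FU  <A:3 Mu:0 Ld:0 B:0 rd:1 wr:1>
#5 ALU src=r2,r7 held:RD_PORT  <A:3 Mu:0 Ld:0 B:0 rd:1 wr:1>
#6 ALU src=r5,r0 held:RD_PORT  <A:3 Mu:0 Ld:0 B:0 rd:1 wr:1>
#7 ALU src=r2,r7 held:RD_PORT  <A:3 Mu:0 Ld:0 B:0 rd:1 wr:1>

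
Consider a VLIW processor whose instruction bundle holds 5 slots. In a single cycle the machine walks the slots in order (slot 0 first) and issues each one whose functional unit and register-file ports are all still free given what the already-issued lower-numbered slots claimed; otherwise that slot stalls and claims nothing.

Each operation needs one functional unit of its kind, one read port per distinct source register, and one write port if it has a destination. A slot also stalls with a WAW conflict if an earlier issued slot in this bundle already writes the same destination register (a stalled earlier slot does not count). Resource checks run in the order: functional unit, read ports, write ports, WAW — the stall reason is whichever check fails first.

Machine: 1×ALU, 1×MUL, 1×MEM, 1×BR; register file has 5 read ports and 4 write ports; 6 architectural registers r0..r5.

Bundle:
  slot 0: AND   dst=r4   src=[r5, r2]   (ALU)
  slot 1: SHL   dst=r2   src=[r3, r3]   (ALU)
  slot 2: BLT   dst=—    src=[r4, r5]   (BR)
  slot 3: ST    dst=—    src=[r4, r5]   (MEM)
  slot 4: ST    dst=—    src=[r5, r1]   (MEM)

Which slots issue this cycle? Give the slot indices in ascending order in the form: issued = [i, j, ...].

[0] ALU needs rd=2 wr=1: ok; after: ALU=0 MUL=1 MEM=1 BR=1, R=3, W=3
[1] ALU needs rd=1 wr=1: FU; after: ALU=0 MUL=1 MEM=1 BR=1, R=3, W=3
[2] BR needs rd=2 wr=0: ok; after: ALU=0 MUL=1 MEM=1 BR=0, R=1, W=3
[3] MEM needs rd=2 wr=0: RD_PORT; after: ALU=0 MUL=1 MEM=1 BR=0, R=1, W=3
[4] MEM needs rd=2 wr=0: RD_PORT; after: ALU=0 MUL=1 MEM=1 BR=0, R=1, W=3

issued = [0, 2]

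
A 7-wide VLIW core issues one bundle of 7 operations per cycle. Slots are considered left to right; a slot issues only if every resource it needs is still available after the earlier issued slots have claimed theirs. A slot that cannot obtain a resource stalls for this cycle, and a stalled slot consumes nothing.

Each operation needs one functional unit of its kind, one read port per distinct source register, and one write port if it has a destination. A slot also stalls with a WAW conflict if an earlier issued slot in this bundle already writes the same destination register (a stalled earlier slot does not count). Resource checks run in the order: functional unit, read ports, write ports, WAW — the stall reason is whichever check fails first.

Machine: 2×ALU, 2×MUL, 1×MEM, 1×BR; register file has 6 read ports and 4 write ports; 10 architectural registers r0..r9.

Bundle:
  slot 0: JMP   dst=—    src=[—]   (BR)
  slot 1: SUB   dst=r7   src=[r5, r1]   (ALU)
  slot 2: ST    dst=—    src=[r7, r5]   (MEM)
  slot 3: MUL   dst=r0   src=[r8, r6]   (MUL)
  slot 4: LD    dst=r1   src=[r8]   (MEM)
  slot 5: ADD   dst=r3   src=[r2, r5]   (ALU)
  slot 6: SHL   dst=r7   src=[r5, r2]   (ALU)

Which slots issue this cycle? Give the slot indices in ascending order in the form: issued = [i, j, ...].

issued = [0, 1, 2, 3]

  0. BR ⇒ go  {2A/2Mu/1Ld/0B | 6r 4w}
  1. ALU→r7 ⇒ go  {1A/2Mu/1Ld/0B | 4r 3w}
  2. MEM ⇒ go  {1A/2Mu/0Ld/0B | 2r 3w}
  3. MUL→r0 ⇒ go  {1A/1Mu/0Ld/0B | 0r 2w}
  4. MEM→r1 ⇒ no(FU)  {1A/1Mu/0Ld/0B | 0r 2w}
  5. ALU→r3 ⇒ no(RD_PORT)  {1A/1Mu/0Ld/0B | 0r 2w}
  6. ALU→r7 ⇒ no(RD_PORT)  {1A/1Mu/0Ld/0B | 0r 2w}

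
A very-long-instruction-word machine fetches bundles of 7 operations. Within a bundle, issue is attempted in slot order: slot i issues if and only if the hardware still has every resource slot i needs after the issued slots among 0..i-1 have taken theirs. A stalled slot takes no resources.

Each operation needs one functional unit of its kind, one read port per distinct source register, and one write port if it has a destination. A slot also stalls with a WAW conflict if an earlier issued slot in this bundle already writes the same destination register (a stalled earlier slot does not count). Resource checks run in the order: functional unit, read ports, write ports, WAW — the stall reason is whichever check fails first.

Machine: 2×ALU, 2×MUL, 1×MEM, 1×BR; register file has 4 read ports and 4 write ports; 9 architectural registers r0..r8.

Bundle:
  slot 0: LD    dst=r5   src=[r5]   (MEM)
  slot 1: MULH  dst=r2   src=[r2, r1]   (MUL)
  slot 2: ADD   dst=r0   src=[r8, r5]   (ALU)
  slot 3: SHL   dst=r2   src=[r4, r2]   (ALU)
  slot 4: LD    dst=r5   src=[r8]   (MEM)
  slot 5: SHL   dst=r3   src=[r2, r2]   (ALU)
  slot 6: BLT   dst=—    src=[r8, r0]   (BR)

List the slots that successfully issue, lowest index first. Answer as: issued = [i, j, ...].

slot 0 (MEM): ISSUE — free A2,Mu2,Ld0,B1 rp3 wp3
slot 1 (MUL): ISSUE — free A2,Mu1,Ld0,B1 rp1 wp2
slot 2 (ALU): stall RD_PORT — free A2,Mu1,Ld0,B1 rp1 wp2
slot 3 (ALU): stall RD_PORT — free A2,Mu1,Ld0,B1 rp1 wp2
slot 4 (MEM): stall FU — free A2,Mu1,Ld0,B1 rp1 wp2
slot 5 (ALU): ISSUE — free A1,Mu1,Ld0,B1 rp0 wp1
slot 6 (BR): stall RD_PORT — free A1,Mu1,Ld0,B1 rp0 wp1

issued = [0, 1, 5]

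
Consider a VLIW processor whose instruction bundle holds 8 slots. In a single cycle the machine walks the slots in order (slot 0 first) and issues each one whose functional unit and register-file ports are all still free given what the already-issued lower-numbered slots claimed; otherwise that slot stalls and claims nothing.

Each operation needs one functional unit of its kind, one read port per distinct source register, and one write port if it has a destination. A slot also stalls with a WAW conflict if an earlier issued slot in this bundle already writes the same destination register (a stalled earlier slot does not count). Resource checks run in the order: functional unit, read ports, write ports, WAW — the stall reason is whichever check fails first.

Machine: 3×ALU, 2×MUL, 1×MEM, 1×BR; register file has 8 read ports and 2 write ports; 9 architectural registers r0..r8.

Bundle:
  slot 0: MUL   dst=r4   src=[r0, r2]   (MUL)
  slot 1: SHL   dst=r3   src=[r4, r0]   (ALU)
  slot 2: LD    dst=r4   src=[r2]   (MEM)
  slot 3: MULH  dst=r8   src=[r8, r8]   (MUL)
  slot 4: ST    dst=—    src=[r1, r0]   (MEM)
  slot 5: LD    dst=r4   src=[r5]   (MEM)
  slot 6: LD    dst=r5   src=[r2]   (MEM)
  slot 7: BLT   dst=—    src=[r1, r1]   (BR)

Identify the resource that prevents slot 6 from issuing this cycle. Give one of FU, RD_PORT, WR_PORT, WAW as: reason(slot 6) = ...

  0. MUL→r4 ⇒ go  {3A/1Mu/1Ld/1B | 6r 1w}
  1. ALU→r3 ⇒ go  {2A/1Mu/1Ld/1B | 4r 0w}
  2. MEM→r4 ⇒ no(WR_PORT)  {2A/1Mu/1Ld/1B | 4r 0w}
  3. MUL→r8 ⇒ no(WR_PORT)  {2A/1Mu/1Ld/1B | 4r 0w}
  4. MEM ⇒ go  {2A/1Mu/0Ld/1B | 2r 0w}
  5. MEM→r4 ⇒ no(FU)  {2A/1Mu/0Ld/1B | 2r 0w}
  6. MEM→r5 ⇒ no(FU)  {2A/1Mu/0Ld/1B | 2r 0w}
  7. BR ⇒ go  {2A/1Mu/0Ld/0B | 1r 0w}

reason(slot 6) = FU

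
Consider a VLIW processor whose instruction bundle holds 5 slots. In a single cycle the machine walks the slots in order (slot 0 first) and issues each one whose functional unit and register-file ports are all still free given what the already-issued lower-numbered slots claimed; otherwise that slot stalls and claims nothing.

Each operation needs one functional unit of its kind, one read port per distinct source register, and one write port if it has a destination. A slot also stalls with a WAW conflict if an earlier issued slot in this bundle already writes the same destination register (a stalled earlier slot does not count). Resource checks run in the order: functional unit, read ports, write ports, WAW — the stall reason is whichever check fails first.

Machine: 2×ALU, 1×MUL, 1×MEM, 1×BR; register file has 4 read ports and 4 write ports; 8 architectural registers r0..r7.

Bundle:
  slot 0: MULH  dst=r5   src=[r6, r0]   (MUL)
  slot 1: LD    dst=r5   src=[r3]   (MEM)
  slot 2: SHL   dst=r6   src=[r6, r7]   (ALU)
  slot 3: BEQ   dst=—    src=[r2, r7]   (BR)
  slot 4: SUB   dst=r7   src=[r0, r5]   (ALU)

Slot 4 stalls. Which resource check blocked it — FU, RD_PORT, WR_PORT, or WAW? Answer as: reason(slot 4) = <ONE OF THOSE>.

reason(slot 4) = RD_PORT

#0 MUL src=r6,r0 dispatched  <A:2 Mu:0 Ld:1 B:1 rd:2 wr:3>
#1 MEM src=r3 held:WAW  <A:2 Mu:0 Ld:1 B:1 rd:2 wr:3>
#2 ALU src=r6,r7 dispatched  <A:1 Mu:0 Ld:1 B:1 rd:0 wr:2>
#3 BR src=r2,r7 held:RD_PORT  <A:1 Mu:0 Ld:1 B:1 rd:0 wr:2>
#4 ALU src=r0,r5 held:RD_PORT  <A:1 Mu:0 Ld:1 B:1 rd:0 wr:2>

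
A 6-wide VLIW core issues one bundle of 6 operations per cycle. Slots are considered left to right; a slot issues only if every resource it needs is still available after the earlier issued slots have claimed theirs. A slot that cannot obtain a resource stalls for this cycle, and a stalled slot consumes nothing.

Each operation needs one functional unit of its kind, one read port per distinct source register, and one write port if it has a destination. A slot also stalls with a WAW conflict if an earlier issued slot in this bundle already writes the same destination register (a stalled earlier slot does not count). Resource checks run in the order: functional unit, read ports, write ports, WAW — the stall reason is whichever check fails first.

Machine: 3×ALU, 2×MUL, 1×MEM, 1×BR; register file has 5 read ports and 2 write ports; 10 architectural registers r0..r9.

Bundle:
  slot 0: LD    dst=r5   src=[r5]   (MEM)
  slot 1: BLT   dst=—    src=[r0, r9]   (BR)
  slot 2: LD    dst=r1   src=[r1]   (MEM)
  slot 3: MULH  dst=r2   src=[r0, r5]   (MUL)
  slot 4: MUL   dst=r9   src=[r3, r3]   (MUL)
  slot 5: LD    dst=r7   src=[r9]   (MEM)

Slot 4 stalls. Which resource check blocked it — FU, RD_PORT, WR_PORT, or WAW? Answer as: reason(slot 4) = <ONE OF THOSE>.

reason(slot 4) = RD_PORT

  0. MEM→r5 ⇒ go  {3A/2Mu/0Ld/1B | 4r 1w}
  1. BR ⇒ go  {3A/2Mu/0Ld/0B | 2r 1w}
  2. MEM→r1 ⇒ no(FU)  {3A/2Mu/0Ld/0B | 2r 1w}
  3. MUL→r2 ⇒ go  {3A/1Mu/0Ld/0B | 0r 0w}
  4. MUL→r9 ⇒ no(RD_PORT)  {3A/1Mu/0Ld/0B | 0r 0w}
  5. MEM→r7 ⇒ no(FU)  {3A/1Mu/0Ld/0B | 0r 0w}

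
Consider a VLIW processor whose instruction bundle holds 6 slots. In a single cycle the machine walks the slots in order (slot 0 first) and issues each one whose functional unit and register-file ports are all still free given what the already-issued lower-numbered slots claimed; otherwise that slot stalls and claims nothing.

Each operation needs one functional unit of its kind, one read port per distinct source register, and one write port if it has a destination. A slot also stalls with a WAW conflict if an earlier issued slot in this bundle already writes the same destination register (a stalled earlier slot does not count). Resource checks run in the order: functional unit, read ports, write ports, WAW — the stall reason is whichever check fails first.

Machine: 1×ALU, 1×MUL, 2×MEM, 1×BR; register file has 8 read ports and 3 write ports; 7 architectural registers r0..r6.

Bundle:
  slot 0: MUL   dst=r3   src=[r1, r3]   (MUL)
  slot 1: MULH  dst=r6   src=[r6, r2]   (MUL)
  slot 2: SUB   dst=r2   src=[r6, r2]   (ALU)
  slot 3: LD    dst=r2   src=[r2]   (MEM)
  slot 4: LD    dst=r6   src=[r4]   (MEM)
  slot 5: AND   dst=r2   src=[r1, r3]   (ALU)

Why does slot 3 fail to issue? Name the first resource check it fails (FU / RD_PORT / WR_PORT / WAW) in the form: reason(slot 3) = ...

reason(slot 3) = WAW

slot 0 (MUL): ISSUE — free A1,Mu0,Ld2,B1 rp6 wp2
slot 1 (MUL): stall FU — free A1,Mu0,Ld2,B1 rp6 wp2
slot 2 (ALU): ISSUE — free A0,Mu0,Ld2,B1 rp4 wp1
slot 3 (MEM): stall WAW — free A0,Mu0,Ld2,B1 rp4 wp1
slot 4 (MEM): ISSUE — free A0,Mu0,Ld1,B1 rp3 wp0
slot 5 (ALU): stall FU — free A0,Mu0,Ld1,B1 rp3 wp0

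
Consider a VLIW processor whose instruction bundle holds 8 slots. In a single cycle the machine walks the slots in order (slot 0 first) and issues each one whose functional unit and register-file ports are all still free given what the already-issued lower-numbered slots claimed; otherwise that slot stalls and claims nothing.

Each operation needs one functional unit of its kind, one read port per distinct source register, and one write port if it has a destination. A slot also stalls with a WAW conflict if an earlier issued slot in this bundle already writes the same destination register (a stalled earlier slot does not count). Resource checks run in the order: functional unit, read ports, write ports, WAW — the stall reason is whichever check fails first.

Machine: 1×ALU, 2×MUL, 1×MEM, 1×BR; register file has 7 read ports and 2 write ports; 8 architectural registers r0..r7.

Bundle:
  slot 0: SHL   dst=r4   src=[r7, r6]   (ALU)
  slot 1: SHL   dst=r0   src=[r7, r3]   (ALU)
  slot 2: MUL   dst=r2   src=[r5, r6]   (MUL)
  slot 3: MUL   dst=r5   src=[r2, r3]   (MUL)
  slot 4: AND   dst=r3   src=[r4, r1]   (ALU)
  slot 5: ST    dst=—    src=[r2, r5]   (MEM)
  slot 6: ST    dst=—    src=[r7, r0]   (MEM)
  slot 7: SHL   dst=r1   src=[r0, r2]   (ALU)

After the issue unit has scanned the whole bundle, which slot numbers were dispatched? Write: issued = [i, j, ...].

#0 ALU src=r7,r6 dispatched  <A:0 Mu:2 Ld:1 B:1 rd:5 wr:1>
#1 ALU src=r7,r3 held:FU  <A:0 Mu:2 Ld:1 B:1 rd:5 wr:1>
#2 MUL src=r5,r6 dispatched  <A:0 Mu:1 Ld:1 B:1 rd:3 wr:0>
#3 MUL src=r2,r3 held:WR_PORT  <A:0 Mu:1 Ld:1 B:1 rd:3 wr:0>
#4 ALU src=r4,r1 held:FU  <A:0 Mu:1 Ld:1 B:1 rd:3 wr:0>
#5 MEM src=r2,r5 dispatched  <A:0 Mu:1 Ld:0 B:1 rd:1 wr:0>
#6 MEM src=r7,r0 held:FU  <A:0 Mu:1 Ld:0 B:1 rd:1 wr:0>
#7 ALU src=r0,r2 held:FU  <A:0 Mu:1 Ld:0 B:1 rd:1 wr:0>

issued = [0, 2, 5]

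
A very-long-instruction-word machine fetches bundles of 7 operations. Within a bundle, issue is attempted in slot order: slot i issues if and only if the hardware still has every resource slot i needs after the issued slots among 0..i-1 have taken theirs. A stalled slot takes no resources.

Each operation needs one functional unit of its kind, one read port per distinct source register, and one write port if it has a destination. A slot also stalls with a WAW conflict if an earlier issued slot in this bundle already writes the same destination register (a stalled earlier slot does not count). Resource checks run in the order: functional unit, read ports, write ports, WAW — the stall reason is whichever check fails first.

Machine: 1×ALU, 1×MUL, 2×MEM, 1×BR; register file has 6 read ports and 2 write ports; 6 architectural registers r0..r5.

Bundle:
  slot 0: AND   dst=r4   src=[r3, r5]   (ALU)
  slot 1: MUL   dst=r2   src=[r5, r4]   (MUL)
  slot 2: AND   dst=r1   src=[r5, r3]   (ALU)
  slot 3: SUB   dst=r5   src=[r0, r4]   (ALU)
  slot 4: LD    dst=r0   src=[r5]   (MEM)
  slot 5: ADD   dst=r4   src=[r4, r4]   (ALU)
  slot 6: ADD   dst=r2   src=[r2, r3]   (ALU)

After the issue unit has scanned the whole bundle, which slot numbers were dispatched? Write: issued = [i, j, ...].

issued = [0, 1]

  0. ALU→r4 ⇒ go  {0A/1Mu/2Ld/1B | 4r 1w}
  1. MUL→r2 ⇒ go  {0A/0Mu/2Ld/1B | 2r 0w}
  2. ALU→r1 ⇒ no(FU)  {0A/0Mu/2Ld/1B | 2r 0w}
  3. ALU→r5 ⇒ no(FU)  {0A/0Mu/2Ld/1B | 2r 0w}
  4. MEM→r0 ⇒ no(WR_PORT)  {0A/0Mu/2Ld/1B | 2r 0w}
  5. ALU→r4 ⇒ no(FU)  {0A/0Mu/2Ld/1B | 2r 0w}
  6. ALU→r2 ⇒ no(FU)  {0A/0Mu/2Ld/1B | 2r 0w}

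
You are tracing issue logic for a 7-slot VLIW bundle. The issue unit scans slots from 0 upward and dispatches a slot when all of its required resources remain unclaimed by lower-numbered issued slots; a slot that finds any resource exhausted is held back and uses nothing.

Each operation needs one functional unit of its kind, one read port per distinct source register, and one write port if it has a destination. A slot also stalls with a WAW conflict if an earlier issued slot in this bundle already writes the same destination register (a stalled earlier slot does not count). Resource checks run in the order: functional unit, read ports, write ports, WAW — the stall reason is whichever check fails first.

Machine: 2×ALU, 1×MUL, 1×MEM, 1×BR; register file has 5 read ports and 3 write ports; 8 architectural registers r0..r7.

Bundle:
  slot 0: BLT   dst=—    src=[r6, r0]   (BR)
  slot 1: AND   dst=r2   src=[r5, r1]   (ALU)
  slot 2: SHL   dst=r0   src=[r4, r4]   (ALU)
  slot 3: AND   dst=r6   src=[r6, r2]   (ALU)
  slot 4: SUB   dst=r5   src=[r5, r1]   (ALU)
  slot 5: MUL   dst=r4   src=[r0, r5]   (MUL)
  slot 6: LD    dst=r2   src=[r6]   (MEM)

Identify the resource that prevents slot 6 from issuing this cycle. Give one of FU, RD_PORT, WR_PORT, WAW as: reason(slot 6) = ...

#0 BR src=r6,r0 dispatched  <A:2 Mu:1 Ld:1 B:0 rd:3 wr:3>
#1 ALU src=r5,r1 dispatched  <A:1 Mu:1 Ld:1 B:0 rd:1 wr:2>
#2 ALU src=r4,r4 dispatched  <A:0 Mu:1 Ld:1 B:0 rd:0 wr:1>
#3 ALU src=r6,r2 held:FU  <A:0 Mu:1 Ld:1 B:0 rd:0 wr:1>
#4 ALU src=r5,r1 held:FU  <A:0 Mu:1 Ld:1 B:0 rd:0 wr:1>
#5 MUL src=r0,r5 held:RD_PORT  <A:0 Mu:1 Ld:1 B:0 rd:0 wr:1>
#6 MEM src=r6 held:RD_PORT  <A:0 Mu:1 Ld:1 B:0 rd:0 wr:1>

reason(slot 6) = RD_PORT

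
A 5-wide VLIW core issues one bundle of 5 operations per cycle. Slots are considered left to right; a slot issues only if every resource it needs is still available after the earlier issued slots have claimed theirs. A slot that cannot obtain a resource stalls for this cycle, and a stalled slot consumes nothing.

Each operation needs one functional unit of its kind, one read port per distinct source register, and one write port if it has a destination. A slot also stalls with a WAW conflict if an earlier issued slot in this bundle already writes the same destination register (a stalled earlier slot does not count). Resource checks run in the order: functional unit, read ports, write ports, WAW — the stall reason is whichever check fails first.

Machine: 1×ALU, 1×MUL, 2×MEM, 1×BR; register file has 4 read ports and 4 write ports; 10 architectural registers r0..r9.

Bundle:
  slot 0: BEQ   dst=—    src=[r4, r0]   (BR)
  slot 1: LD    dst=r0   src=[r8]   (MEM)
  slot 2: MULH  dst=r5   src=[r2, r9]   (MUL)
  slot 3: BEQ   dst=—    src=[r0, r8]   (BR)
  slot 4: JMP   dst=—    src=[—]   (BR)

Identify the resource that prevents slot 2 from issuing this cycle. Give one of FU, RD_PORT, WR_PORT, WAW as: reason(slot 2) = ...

[0] BR needs rd=2 wr=0: ok; after: ALU=1 MUL=1 MEM=2 BR=0, R=2, W=4
[1] MEM needs rd=1 wr=1: ok; after: ALU=1 MUL=1 MEM=1 BR=0, R=1, W=3
[2] MUL needs rd=2 wr=1: RD_PORT; after: ALU=1 MUL=1 MEM=1 BR=0, R=1, W=3
[3] BR needs rd=2 wr=0: FU; after: ALU=1 MUL=1 MEM=1 BR=0, R=1, W=3
[4] BR needs rd=0 wr=0: FU; after: ALU=1 MUL=1 MEM=1 BR=0, R=1, W=3

reason(slot 2) = RD_PORT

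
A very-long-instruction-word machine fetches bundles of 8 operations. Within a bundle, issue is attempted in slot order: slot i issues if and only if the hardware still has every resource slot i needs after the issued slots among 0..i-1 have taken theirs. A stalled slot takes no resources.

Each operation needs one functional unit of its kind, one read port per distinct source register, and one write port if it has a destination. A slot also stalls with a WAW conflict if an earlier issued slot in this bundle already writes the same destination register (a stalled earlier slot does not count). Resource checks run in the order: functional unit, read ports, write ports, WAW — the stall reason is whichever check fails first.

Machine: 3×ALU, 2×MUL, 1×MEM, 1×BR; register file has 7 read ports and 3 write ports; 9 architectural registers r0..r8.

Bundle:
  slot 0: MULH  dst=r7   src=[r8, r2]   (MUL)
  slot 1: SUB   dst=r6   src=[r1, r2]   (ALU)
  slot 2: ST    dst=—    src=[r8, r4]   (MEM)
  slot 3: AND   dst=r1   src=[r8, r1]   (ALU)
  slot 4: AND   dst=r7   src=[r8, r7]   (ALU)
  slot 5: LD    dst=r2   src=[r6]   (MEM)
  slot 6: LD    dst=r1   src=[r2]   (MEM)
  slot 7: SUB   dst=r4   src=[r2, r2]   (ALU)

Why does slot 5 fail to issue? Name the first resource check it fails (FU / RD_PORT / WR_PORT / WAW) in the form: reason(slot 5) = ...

reason(slot 5) = FU

  0. MUL→r7 ⇒ go  {3A/1Mu/1Ld/1B | 5r 2w}
  1. ALU→r6 ⇒ go  {2A/1Mu/1Ld/1B | 3r 1w}
  2. MEM ⇒ go  {2A/1Mu/0Ld/1B | 1r 1w}
  3. ALU→r1 ⇒ no(RD_PORT)  {2A/1Mu/0Ld/1B | 1r 1w}
  4. ALU→r7 ⇒ no(RD_PORT)  {2A/1Mu/0Ld/1B | 1r 1w}
  5. MEM→r2 ⇒ no(FU)  {2A/1Mu/0Ld/1B | 1r 1w}
  6. MEM→r1 ⇒ no(FU)  {2A/1Mu/0Ld/1B | 1r 1w}
  7. ALU→r4 ⇒ go  {1A/1Mu/0Ld/1B | 0r 0w}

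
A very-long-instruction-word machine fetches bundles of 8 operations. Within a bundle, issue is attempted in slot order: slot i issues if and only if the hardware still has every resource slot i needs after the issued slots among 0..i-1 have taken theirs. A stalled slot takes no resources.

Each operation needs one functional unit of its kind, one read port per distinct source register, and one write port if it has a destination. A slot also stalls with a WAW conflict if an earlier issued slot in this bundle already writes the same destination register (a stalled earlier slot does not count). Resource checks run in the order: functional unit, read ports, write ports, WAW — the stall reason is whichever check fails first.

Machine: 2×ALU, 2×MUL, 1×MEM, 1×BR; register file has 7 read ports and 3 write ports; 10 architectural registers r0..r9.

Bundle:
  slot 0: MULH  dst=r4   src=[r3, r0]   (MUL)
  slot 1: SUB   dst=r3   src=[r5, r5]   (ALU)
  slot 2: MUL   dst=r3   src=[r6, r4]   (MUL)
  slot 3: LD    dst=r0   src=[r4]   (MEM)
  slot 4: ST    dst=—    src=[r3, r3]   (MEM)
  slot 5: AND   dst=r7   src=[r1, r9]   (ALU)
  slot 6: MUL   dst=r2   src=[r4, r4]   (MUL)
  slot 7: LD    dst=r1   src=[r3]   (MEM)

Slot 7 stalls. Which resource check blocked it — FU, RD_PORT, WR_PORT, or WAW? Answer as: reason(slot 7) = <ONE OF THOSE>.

reason(slot 7) = FU

slot 0 (MUL): ISSUE — free A2,Mu1,Ld1,B1 rp5 wp2
slot 1 (ALU): ISSUE — free A1,Mu1,Ld1,B1 rp4 wp1
slot 2 (MUL): stall WAW — free A1,Mu1,Ld1,B1 rp4 wp1
slot 3 (MEM): ISSUE — free A1,Mu1,Ld0,B1 rp3 wp0
slot 4 (MEM): stall FU — free A1,Mu1,Ld0,B1 rp3 wp0
slot 5 (ALU): stall WR_PORT — free A1,Mu1,Ld0,B1 rp3 wp0
slot 6 (MUL): stall WR_PORT — free A1,Mu1,Ld0,B1 rp3 wp0
slot 7 (MEM): stall FU — free A1,Mu1,Ld0,B1 rp3 wp0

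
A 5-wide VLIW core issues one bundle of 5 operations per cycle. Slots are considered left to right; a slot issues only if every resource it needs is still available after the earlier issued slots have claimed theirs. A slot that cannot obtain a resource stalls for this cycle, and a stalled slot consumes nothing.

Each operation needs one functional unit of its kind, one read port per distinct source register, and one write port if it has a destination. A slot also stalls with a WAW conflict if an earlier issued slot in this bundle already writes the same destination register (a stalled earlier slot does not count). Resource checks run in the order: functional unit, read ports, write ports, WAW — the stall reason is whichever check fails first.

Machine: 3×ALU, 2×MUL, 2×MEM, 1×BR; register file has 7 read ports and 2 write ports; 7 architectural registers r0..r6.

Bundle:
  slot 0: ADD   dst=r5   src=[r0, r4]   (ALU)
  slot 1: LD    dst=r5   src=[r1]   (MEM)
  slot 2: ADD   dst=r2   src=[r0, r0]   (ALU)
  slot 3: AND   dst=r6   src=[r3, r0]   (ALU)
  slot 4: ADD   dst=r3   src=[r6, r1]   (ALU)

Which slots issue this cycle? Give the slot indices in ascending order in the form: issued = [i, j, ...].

issued = [0, 2]

  0. ALU→r5 ⇒ go  {2A/2Mu/2Ld/1B | 5r 1w}
  1. MEM→r5 ⇒ no(WAW)  {2A/2Mu/2Ld/1B | 5r 1w}
  2. ALU→r2 ⇒ go  {1A/2Mu/2Ld/1B | 4r 0w}
  3. ALU→r6 ⇒ no(WR_PORT)  {1A/2Mu/2Ld/1B | 4r 0w}
  4. ALU→r3 ⇒ no(WR_PORT)  {1A/2Mu/2Ld/1B | 4r 0w}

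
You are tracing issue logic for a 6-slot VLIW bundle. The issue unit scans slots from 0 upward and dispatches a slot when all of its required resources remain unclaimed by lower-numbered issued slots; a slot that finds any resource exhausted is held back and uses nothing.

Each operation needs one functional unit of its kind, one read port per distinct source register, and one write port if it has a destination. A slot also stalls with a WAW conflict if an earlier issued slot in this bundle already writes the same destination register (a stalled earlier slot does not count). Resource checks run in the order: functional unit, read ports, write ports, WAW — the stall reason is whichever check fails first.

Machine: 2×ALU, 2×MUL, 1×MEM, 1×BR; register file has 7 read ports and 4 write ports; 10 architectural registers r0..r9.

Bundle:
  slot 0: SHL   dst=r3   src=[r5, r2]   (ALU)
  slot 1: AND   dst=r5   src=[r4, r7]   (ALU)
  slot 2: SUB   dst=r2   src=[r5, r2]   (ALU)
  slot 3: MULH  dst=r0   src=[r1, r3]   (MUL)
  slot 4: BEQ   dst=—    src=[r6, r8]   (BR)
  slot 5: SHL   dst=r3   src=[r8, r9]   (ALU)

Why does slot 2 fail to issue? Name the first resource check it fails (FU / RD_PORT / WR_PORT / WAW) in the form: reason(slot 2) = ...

(0) want 1×ALU +2rd +1wr — yes → AL1|MU2|ME1|BR1|rd5|wr3
(1) want 1×ALU +2rd +1wr — yes → AL0|MU2|ME1|BR1|rd3|wr2
(2) want 1×ALU +2rd +1wr — FU → AL0|MU2|ME1|BR1|rd3|wr2
(3) want 1×MUL +2rd +1wr — yes → AL0|MU1|ME1|BR1|rd1|wr1
(4) want 1×BR +2rd +0wr — RD_PORT → AL0|MU1|ME1|BR1|rd1|wr1
(5) want 1×ALU +2rd +1wr — FU → AL0|MU1|ME1|BR1|rd1|wr1

reason(slot 2) = FU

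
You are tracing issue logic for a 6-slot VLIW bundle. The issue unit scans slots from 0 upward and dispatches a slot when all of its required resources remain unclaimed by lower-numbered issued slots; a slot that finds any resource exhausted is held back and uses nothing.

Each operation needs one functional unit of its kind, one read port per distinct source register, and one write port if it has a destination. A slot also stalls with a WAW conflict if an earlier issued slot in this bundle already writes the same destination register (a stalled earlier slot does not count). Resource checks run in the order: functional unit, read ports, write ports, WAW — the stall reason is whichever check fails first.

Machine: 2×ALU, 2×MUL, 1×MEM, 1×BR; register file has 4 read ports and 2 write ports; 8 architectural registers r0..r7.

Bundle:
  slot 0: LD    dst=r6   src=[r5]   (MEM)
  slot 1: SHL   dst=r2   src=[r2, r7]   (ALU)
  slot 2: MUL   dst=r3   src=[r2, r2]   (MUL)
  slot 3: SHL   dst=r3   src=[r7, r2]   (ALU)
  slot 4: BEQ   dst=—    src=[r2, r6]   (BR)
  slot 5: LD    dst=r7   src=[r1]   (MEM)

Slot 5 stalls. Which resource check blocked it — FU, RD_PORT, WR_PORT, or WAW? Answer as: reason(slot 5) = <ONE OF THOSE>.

  0. MEM→r6 ⇒ go  {2A/2Mu/0Ld/1B | 3r 1w}
  1. ALU→r2 ⇒ go  {1A/2Mu/0Ld/1B | 1r 0w}
  2. MUL→r3 ⇒ no(WR_PORT)  {1A/2Mu/0Ld/1B | 1r 0w}
  3. ALU→r3 ⇒ no(RD_PORT)  {1A/2Mu/0Ld/1B | 1r 0w}
  4. BR ⇒ no(RD_PORT)  {1A/2Mu/0Ld/1B | 1r 0w}
  5. MEM→r7 ⇒ no(FU)  {1A/2Mu/0Ld/1B | 1r 0w}

reason(slot 5) = FU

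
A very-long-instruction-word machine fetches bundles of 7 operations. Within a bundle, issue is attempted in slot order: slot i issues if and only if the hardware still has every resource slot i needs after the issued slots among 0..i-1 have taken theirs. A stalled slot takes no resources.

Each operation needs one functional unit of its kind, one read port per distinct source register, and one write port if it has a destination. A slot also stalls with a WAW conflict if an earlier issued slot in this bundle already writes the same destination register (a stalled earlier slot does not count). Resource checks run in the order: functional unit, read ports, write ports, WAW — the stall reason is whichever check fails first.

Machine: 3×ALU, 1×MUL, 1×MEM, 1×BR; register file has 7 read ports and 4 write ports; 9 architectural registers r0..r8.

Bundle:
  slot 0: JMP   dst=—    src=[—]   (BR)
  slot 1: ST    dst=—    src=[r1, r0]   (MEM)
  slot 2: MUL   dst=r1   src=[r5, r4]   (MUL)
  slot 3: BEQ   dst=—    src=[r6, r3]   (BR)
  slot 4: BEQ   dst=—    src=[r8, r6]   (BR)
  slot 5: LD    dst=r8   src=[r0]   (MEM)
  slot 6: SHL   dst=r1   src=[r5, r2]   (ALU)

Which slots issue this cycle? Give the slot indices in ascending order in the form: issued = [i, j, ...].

  0. BR ⇒ go  {3A/1Mu/1Ld/0B | 7r 4w}
  1. MEM ⇒ go  {3A/1Mu/0Ld/0B | 5r 4w}
  2. MUL→r1 ⇒ go  {3A/0Mu/0Ld/0B | 3r 3w}
  3. BR ⇒ no(FU)  {3A/0Mu/0Ld/0B | 3r 3w}
  4. BR ⇒ no(FU)  {3A/0Mu/0Ld/0B | 3r 3w}
  5. MEM→r8 ⇒ no(FU)  {3A/0Mu/0Ld/0B | 3r 3w}
  6. ALU→r1 ⇒ no(WAW)  {3A/0Mu/0Ld/0B | 3r 3w}

issued = [0, 1, 2]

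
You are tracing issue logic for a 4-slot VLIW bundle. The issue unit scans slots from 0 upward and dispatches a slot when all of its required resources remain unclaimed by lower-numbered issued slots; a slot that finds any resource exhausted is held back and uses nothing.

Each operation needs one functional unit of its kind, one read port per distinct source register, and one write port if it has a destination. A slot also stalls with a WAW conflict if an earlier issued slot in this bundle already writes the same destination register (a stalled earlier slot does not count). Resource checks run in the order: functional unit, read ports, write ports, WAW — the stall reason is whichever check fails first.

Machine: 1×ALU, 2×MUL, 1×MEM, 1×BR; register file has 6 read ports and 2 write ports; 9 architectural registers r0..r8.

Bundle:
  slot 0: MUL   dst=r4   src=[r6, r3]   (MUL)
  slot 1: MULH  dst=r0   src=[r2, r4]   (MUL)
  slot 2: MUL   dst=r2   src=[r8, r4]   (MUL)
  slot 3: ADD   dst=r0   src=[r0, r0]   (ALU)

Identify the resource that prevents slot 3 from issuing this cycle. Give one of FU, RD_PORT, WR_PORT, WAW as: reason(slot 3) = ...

reason(slot 3) = WR_PORT

slot 0 (MUL): ISSUE — free A1,Mu1,Ld1,B1 rp4 wp1
slot 1 (MUL): ISSUE — free A1,Mu0,Ld1,B1 rp2 wp0
slot 2 (MUL): stall FU — free A1,Mu0,Ld1,B1 rp2 wp0
slot 3 (ALU): stall WR_PORT — free A1,Mu0,Ld1,B1 rp2 wp0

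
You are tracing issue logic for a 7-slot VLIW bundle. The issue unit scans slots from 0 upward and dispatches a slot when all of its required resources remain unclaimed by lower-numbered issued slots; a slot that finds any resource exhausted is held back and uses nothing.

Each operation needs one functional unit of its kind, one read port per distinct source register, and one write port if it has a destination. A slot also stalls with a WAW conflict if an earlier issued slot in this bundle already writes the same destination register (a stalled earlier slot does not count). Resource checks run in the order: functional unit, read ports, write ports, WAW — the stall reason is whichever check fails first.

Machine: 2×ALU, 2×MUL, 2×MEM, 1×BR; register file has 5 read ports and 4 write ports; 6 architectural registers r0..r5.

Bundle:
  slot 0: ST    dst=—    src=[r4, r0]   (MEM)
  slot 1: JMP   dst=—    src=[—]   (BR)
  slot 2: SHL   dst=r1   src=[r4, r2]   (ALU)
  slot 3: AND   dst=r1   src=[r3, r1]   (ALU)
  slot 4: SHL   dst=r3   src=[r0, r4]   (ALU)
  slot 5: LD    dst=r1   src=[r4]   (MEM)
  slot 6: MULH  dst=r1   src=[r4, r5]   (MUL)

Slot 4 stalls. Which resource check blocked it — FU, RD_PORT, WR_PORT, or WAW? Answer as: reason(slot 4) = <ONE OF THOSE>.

[0] MEM needs rd=2 wr=0: ok; after: ALU=2 MUL=2 MEM=1 BR=1, R=3, W=4
[1] BR needs rd=0 wr=0: ok; after: ALU=2 MUL=2 MEM=1 BR=0, R=3, W=4
[2] ALU needs rd=2 wr=1: ok; after: ALU=1 MUL=2 MEM=1 BR=0, R=1, W=3
[3] ALU needs rd=2 wr=1: RD_PORT; after: ALU=1 MUL=2 MEM=1 BR=0, R=1, W=3
[4] ALU needs rd=2 wr=1: RD_PORT; after: ALU=1 MUL=2 MEM=1 BR=0, R=1, W=3
[5] MEM needs rd=1 wr=1: WAW; after: ALU=1 MUL=2 MEM=1 BR=0, R=1, W=3
[6] MUL needs rd=2 wr=1: RD_PORT; after: ALU=1 MUL=2 MEM=1 BR=0, R=1, W=3

reason(slot 4) = RD_PORT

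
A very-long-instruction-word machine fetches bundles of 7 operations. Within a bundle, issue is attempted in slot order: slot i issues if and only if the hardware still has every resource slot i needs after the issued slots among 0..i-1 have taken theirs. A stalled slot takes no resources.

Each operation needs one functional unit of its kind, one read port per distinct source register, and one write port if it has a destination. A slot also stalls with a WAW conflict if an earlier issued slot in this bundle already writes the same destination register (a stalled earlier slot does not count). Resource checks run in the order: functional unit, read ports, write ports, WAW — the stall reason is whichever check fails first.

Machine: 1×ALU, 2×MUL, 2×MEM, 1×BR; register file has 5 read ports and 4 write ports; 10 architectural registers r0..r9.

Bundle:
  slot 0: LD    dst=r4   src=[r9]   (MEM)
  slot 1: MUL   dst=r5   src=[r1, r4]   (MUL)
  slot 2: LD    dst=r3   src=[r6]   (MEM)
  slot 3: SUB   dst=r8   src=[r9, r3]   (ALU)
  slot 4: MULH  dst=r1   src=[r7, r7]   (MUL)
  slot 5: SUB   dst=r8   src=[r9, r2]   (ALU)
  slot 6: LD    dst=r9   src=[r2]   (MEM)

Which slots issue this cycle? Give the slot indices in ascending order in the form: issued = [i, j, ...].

slot 0 (MEM): ISSUE — free A1,Mu2,Ld1,B1 rp4 wp3
slot 1 (MUL): ISSUE — free A1,Mu1,Ld1,B1 rp2 wp2
slot 2 (MEM): ISSUE — free A1,Mu1,Ld0,B1 rp1 wp1
slot 3 (ALU): stall RD_PORT — free A1,Mu1,Ld0,B1 rp1 wp1
slot 4 (MUL): ISSUE — free A1,Mu0,Ld0,B1 rp0 wp0
slot 5 (ALU): stall RD_PORT — free A1,Mu0,Ld0,B1 rp0 wp0
slot 6 (MEM): stall FU — free A1,Mu0,Ld0,B1 rp0 wp0

issued = [0, 1, 2, 4]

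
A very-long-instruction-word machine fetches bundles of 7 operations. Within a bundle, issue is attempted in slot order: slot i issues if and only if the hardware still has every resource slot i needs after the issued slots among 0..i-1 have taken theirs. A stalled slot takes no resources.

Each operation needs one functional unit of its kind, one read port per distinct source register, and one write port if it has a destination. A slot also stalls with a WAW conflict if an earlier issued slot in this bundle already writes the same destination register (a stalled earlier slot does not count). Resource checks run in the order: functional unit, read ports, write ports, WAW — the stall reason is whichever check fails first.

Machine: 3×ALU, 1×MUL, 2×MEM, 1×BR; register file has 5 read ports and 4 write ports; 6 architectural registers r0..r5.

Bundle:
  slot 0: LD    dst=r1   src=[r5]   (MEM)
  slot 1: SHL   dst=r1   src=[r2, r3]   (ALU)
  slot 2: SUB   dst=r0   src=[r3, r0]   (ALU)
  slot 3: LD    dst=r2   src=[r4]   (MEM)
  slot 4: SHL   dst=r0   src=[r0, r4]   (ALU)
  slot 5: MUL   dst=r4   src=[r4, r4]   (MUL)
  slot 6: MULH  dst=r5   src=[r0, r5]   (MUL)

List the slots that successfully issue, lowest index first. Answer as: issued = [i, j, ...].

issued = [0, 2, 3, 5]

[0] MEM needs rd=1 wr=1: ok; after: ALU=3 MUL=1 MEM=1 BR=1, R=4, W=3
[1] ALU needs rd=2 wr=1: WAW; after: ALU=3 MUL=1 MEM=1 BR=1, R=4, W=3
[2] ALU needs rd=2 wr=1: ok; after: ALU=2 MUL=1 MEM=1 BR=1, R=2, W=2
[3] MEM needs rd=1 wr=1: ok; after: ALU=2 MUL=1 MEM=0 BR=1, R=1, W=1
[4] ALU needs rd=2 wr=1: RD_PORT; after: ALU=2 MUL=1 MEM=0 BR=1, R=1, W=1
[5] MUL needs rd=1 wr=1: ok; after: ALU=2 MUL=0 MEM=0 BR=1, R=0, W=0
[6] MUL needs rd=2 wr=1: FU; after: ALU=2 MUL=0 MEM=0 BR=1, R=0, W=0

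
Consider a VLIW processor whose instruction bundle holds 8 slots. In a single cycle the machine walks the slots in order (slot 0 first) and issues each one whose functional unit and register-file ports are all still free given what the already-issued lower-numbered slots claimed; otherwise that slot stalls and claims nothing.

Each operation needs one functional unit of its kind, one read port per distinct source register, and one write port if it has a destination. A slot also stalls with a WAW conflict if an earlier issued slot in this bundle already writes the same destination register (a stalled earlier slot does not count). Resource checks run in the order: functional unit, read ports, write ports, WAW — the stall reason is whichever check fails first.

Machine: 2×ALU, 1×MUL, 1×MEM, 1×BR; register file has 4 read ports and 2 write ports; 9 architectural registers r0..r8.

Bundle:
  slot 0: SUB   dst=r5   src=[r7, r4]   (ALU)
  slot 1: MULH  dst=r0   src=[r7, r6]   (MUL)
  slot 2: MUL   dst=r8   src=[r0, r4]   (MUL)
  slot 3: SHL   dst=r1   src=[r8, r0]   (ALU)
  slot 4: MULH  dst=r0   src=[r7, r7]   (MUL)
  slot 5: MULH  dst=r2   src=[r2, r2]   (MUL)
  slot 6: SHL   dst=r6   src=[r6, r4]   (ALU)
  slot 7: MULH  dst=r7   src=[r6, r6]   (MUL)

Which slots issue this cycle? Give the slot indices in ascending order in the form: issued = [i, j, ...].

issued = [0, 1]

#0 ALU src=r7,r4 dispatched  <A:1 Mu:1 Ld:1 B:1 rd:2 wr:1>
#1 MUL src=r7,r6 dispatched  <A:1 Mu:0 Ld:1 B:1 rd:0 wr:0>
#2 MUL src=r0,r4 held:FU  <A:1 Mu:0 Ld:1 B:1 rd:0 wr:0>
#3 ALU src=r8,r0 held:RD_PORT  <A:1 Mu:0 Ld:1 B:1 rd:0 wr:0>
#4 MUL src=r7,r7 held:FU  <A:1 Mu:0 Ld:1 B:1 rd:0 wr:0>
#5 MUL src=r2,r2 held:FU  <A:1 Mu:0 Ld:1 B:1 rd:0 wr:0>
#6 ALU src=r6,r4 held:RD_PORT  <A:1 Mu:0 Ld:1 B:1 rd:0 wr:0>
#7 MUL src=r6,r6 held:FU  <A:1 Mu:0 Ld:1 B:1 rd:0 wr:0>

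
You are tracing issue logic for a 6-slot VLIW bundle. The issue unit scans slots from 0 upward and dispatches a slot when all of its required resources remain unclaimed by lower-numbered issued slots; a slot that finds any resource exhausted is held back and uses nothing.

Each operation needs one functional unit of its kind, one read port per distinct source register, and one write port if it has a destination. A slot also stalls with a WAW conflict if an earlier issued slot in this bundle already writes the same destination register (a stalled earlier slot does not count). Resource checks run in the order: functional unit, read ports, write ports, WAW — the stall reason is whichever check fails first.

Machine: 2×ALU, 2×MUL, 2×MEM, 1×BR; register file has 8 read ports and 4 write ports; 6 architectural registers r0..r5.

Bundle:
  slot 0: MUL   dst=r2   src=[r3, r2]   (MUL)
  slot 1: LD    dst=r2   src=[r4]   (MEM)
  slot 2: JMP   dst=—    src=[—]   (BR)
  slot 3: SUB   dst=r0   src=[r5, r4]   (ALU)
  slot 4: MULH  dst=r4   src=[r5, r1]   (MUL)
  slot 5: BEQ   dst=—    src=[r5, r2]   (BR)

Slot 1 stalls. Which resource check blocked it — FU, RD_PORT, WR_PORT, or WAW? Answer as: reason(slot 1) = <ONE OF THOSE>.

reason(slot 1) = WAW

slot 0 (MUL): ISSUE — free A2,Mu1,Ld2,B1 rp6 wp3
slot 1 (MEM): stall WAW — free A2,Mu1,Ld2,B1 rp6 wp3
slot 2 (BR): ISSUE — free A2,Mu1,Ld2,B0 rp6 wp3
slot 3 (ALU): ISSUE — free A1,Mu1,Ld2,B0 rp4 wp2
slot 4 (MUL): ISSUE — free A1,Mu0,Ld2,B0 rp2 wp1
slot 5 (BR): stall FU — free A1,Mu0,Ld2,B0 rp2 wp1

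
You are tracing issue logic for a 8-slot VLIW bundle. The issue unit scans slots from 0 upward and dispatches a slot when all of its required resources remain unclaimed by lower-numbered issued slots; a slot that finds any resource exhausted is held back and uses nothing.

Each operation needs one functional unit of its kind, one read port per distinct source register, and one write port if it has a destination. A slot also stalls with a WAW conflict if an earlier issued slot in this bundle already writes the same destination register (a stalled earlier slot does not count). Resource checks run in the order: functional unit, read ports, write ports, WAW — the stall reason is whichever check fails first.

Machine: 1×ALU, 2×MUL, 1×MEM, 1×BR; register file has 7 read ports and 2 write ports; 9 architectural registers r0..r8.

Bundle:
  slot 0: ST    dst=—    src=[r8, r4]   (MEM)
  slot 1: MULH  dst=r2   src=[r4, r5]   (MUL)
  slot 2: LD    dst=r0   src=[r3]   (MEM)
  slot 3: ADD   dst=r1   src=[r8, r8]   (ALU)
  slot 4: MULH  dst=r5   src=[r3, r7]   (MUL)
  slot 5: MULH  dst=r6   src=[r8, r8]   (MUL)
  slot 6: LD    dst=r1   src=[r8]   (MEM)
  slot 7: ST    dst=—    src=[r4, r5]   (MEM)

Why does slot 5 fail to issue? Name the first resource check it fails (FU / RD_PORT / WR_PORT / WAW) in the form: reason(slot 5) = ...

slot 0 (MEM): ISSUE — free A1,Mu2,Ld0,B1 rp5 wp2
slot 1 (MUL): ISSUE — free A1,Mu1,Ld0,B1 rp3 wp1
slot 2 (MEM): stall FU — free A1,Mu1,Ld0,B1 rp3 wp1
slot 3 (ALU): ISSUE — free A0,Mu1,Ld0,B1 rp2 wp0
slot 4 (MUL): stall WR_PORT — free A0,Mu1,Ld0,B1 rp2 wp0
slot 5 (MUL): stall WR_PORT — free A0,Mu1,Ld0,B1 rp2 wp0
slot 6 (MEM): stall FU — free A0,Mu1,Ld0,B1 rp2 wp0
slot 7 (MEM): stall FU — free A0,Mu1,Ld0,B1 rp2 wp0

reason(slot 5) = WR_PORT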